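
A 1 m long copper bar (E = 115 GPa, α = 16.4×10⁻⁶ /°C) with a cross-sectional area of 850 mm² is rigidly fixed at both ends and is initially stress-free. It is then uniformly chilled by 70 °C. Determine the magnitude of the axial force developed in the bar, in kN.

With zero net strain, σ = E·αΔT = 115 GPa × 16.4×10⁻⁶ × 70 = 132 MPa.
Axial force P = σA = 132 × 850 = 112200 N = 112.2 kN, tensile.

P ≈ 112 kN (tensile)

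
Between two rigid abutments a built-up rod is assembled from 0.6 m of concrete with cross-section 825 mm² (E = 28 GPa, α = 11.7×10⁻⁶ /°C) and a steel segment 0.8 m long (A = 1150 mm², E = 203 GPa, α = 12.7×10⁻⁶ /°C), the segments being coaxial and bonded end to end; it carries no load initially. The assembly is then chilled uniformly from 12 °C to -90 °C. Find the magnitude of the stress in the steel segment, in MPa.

σ ≈ 51.8 MPa (tensile)

Free thermal contraction of the whole bar: Σ αᵢΔT Lᵢ = 11.7×10⁻⁶×102×600 + 12.7×10⁻⁶×102×800 = 1.752 mm.
The walls prevent any net length change, so an axial force P (same in every segment) develops. Compatibility: P · Σ Lᵢ/(AᵢEᵢ) = δ_free.
Σ Lᵢ/(AᵢEᵢ) = 600/(825×28×10³) + 800/(1150×203×10³) = 2.94×10⁻⁵ mm/N.
So P = 1.752 / 2.94×10⁻⁵ = 59.6 kN, tensile.
σ_{steel} = P / A = 59600 / 1150 = 51.83 MPa.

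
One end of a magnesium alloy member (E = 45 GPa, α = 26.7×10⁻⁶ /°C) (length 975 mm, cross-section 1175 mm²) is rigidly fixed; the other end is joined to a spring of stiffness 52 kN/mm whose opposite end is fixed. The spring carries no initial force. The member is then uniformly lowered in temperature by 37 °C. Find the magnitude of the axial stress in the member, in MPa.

σ ≈ 21.8 MPa (tensile)

The unrestrained thermal change is αΔT L = 26.7×10⁻⁶ × 37 × 975 = 0.9632 mm.
With a force P in the spring, the elastic change of the member is PL/(AE) and that of the spring is P/k; compatibility requires their sum to equal δ_free.
So P = δ_free / [L/(AE) + 1/k] = 0.9632 / [ 975/(1175×45×10³) + 1/(52×10³) ].
P = 0.9632 / 3.767×10⁻⁵ = 25570 N.
σ = P/A = 25570/1175 = 21.76 MPa.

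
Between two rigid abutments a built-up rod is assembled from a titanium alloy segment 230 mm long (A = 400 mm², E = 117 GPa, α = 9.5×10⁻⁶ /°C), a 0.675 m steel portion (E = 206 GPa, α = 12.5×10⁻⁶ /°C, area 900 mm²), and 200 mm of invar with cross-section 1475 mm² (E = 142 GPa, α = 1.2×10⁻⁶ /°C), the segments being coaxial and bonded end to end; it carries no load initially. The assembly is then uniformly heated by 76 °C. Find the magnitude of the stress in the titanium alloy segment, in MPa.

Free thermal expansion of the whole bar: Σ αᵢΔT Lᵢ = 9.5×10⁻⁶×76×230 + 12.5×10⁻⁶×76×675 + 1.2×10⁻⁶×76×200 = 0.8255 mm.
The walls prevent any net length change, so an axial force P (same in every segment) develops. Compatibility: P · Σ Lᵢ/(AᵢEᵢ) = δ_free.
The series flexibility is Σ Lᵢ/(AᵢEᵢ) = 230/(400×117×10³) + 675/(900×206×10³) + 200/(1475×142×10³) = 9.51×10⁻⁶ mm/N.
So P = 0.8255 / 9.51×10⁻⁶ = 86.81 kN, compressive.
σ_{titanium alloy} = P / A = 86810 / 400 = 217 MPa.

σ ≈ 217 MPa (compressive)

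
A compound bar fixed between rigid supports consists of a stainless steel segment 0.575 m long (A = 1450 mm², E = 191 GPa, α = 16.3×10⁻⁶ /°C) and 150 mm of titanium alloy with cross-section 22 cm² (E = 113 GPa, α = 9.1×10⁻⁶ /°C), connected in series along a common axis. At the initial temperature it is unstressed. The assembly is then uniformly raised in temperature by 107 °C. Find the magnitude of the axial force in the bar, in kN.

If the supports were absent, the total length change would be Σ αᵢΔT Lᵢ = 16.3×10⁻⁶×107×575 + 9.1×10⁻⁶×107×150 = 1.149 mm.
The walls prevent any net length change, so an axial force P (same in every segment) develops. Compatibility: P · Σ Lᵢ/(AᵢEᵢ) = δ_free.
The series flexibility is Σ Lᵢ/(AᵢEᵢ) = 575/(1450×191×10³) + 150/(2200×113×10³) = 2.68×10⁻⁶ mm/N.
P = 1.149 / 2.68×10⁻⁶ = 428800 N = 428.8 kN, compressive.

P ≈ 429 kN (compressive)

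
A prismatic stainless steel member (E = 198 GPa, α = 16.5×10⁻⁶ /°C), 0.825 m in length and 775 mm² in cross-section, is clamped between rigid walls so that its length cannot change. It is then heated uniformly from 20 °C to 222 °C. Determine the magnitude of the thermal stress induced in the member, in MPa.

σ ≈ 660 MPa (compressive)

Because both ends are immovable the net strain is zero, and the suppressed thermal strain is αΔT = 16.5×10⁻⁶ × 202 = 3333×10⁻⁶.
Hence σ = E·αΔT = 198×10³ × 3333×10⁻⁶ = 659.9 MPa, compressive.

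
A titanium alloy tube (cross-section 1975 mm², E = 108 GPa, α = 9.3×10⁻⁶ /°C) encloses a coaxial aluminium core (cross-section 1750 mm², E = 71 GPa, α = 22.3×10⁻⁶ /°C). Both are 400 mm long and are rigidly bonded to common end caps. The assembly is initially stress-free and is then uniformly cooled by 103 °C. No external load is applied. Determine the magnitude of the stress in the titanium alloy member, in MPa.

Both members must finish at the same length. With the larger α, the aluminium tends to over-contract; the plates restrain it, putting the aluminium in tension and the titanium alloy in compression. With no external load the two internal forces are equal and opposite, magnitude P.
Compatibility of the two members (thermal + elastic change equal): (α₁ − α₂)ΔT = P·[1/(A₁E₁) + 1/(A₂E₂)].
|α₁ − α₂|·ΔT = 13×10⁻⁶ × 103 = 0.001339.
1/(A₁E₁) + 1/(A₂E₂) = 1/(1975×108×10³) + 1/(1750×71×10³) = 1.274×10⁻⁸ N⁻¹.
P = 0.001339 / 1.274×10⁻⁸ = 105100 N = 105.1 kN.
σ_{titanium alloy} = P/A₁ = 105100/1975 = 53.23 MPa, compressive.

σ ≈ 53.2 MPa (compressive)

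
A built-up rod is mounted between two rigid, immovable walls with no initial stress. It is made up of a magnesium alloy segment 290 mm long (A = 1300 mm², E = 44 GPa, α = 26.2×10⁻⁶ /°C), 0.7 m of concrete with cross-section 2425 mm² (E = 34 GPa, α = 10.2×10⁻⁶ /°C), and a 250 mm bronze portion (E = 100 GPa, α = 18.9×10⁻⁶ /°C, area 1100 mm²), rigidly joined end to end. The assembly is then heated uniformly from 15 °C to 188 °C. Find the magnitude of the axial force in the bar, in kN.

P ≈ 213 kN (compressive)

With the walls removed the bar would change length by δ_free = Σ αᵢΔT Lᵢ = 26.2×10⁻⁶×173×290 + 10.2×10⁻⁶×173×700 + 18.9×10⁻⁶×173×250 = 3.367 mm.
The rigid supports impose zero overall length change; the single axial force P common to all segments must satisfy P Σ Lᵢ/(AᵢEᵢ) = δ_free.
Σ Lᵢ/(AᵢEᵢ) = 290/(1300×44×10³) + 700/(2425×34×10³) + 250/(1100×100×10³) = 1.583×10⁻⁵ mm/N.
P = 3.367 / 1.583×10⁻⁵ = 212700 N = 212.7 kN, compressive.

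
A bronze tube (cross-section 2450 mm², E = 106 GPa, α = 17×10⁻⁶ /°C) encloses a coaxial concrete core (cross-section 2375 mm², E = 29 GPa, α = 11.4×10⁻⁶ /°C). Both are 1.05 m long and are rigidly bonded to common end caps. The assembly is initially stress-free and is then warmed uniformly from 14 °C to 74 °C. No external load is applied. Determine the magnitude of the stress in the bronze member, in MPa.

σ ≈ 7.47 MPa (compressive)

Equilibrium of a rigid end plate with no external load gives equal and opposite internal forces ±P in the two members. Since α_{bronze} > α_{concrete}, heating drives the bronze into compression and the concrete into tension.
Setting the final lengths equal and cancelling L: (α₁ − α₂)ΔT = P/(A₁E₁) + P/(A₂E₂).
|α₁ − α₂|·ΔT = 5.6×10⁻⁶ × 60 = 0.000336.
1/(A₁E₁) + 1/(A₂E₂) = 1/(2450×106×10³) + 1/(2375×29×10³) = 1.837×10⁻⁸ N⁻¹.
So P = 0.000336 / 1.837×10⁻⁸ = 18.29 kN.
σ_{bronze} = P/A₁ = 18290/2450 = 7.466 MPa, compressive.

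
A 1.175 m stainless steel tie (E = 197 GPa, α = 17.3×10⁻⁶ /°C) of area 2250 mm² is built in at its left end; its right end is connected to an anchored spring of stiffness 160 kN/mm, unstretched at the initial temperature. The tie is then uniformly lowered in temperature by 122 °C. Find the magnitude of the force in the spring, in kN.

P ≈ 279 kN

The unrestrained thermal change is αΔT L = 17.3×10⁻⁶ × 122 × 1175 = 2.48 mm.
Let P be the tensile force in the spring. The tie extends elastically by PL/(AE) and the spring stretches by P/k; together these equal δ_free.
P [ L/(AE) + 1/k ] = δ_free → P [ 1175/(2250×197×10³) + 1/(160×10³) ] = 2.48.
P = 2.48 / 8.901×10⁻⁶ = 278600 N.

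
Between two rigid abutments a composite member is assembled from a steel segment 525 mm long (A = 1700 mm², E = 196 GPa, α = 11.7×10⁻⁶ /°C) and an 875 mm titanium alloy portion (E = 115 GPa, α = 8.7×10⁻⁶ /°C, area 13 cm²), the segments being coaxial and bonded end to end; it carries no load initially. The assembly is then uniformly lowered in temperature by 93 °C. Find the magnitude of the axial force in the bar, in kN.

P ≈ 172 kN (tensile)

With the walls removed the bar would change length by δ_free = Σ αᵢΔT Lᵢ = 11.7×10⁻⁶×93×525 + 8.7×10⁻⁶×93×875 = 1.279 mm.
The walls prevent any net length change, so an axial force P (same in every segment) develops. Compatibility: P · Σ Lᵢ/(AᵢEᵢ) = δ_free.
The series flexibility is Σ Lᵢ/(AᵢEᵢ) = 525/(1700×196×10³) + 875/(1300×115×10³) = 7.428×10⁻⁶ mm/N.
Hence P = δ_free / Σ(L/AE) = 1.279/7.428×10⁻⁶ = 172.2 kN (tensile).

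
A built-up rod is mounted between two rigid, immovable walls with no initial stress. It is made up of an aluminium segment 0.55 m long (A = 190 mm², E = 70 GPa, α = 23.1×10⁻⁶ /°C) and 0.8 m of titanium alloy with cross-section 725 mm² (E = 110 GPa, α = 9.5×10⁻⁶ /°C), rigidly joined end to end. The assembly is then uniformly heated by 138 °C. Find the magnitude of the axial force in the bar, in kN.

With the walls removed the bar would change length by δ_free = Σ αᵢΔT Lᵢ = 23.1×10⁻⁶×138×550 + 9.5×10⁻⁶×138×800 = 2.802 mm.
The walls prevent any net length change, so an axial force P (same in every segment) develops. Compatibility: P · Σ Lᵢ/(AᵢEᵢ) = δ_free.
The series flexibility is Σ Lᵢ/(AᵢEᵢ) = 550/(190×70×10³) + 800/(725×110×10³) = 5.138×10⁻⁵ mm/N.
P = 2.802 / 5.138×10⁻⁵ = 54530 N = 54.53 kN, compressive.

P ≈ 54.5 kN (compressive)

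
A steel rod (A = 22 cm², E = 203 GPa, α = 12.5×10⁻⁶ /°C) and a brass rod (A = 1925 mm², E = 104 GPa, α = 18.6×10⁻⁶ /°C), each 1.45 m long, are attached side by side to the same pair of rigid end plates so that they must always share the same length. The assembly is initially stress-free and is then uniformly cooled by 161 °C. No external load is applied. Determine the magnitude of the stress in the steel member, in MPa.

The brass has the larger α, so on cooling it would change length more than the steel if both were free. The rigid plates force a common final length, so the brass is put into tension and the steel into compression, with equal and opposite forces P (no external load).
Equating the net (thermal + elastic) strains gives |α₁ − α₂|·ΔT = P·[1/(A₁E₁) + 1/(A₂E₂)].
|α₁ − α₂|·ΔT = 6.1×10⁻⁶ × 161 = 0.0009821.
1/(A₁E₁) + 1/(A₂E₂) = 1/(2200×203×10³) + 1/(1925×104×10³) = 7.234×10⁻⁹ N⁻¹.
P = 0.0009821 / 7.234×10⁻⁹ = 135800 N = 135.8 kN.
σ_{steel} = P/A₁ = 135800/2200 = 61.71 MPa, compressive.

σ ≈ 61.7 MPa (compressive)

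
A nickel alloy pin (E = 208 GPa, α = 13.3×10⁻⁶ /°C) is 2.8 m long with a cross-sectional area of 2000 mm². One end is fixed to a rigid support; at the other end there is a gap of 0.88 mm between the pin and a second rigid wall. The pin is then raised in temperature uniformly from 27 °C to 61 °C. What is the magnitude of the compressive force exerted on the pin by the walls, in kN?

Free thermal elongation = αΔT L = 13.3×10⁻⁶ × 34 × 2800 = 1.266 mm.
This exceeds the 0.88 mm gap, so the wall pushes back. The portion of expansion that must be recovered elastically is δ_free − gap = 1.266 − 0.88 = 0.3862 mm.
Compatibility: PL/(AE) = 0.3862 mm, so σ = P/A = E × (0.3862/2800) = 28.69 MPa.
P = σA = 28.69 × 2000 = 57.37 kN.

P ≈ 57.4 kN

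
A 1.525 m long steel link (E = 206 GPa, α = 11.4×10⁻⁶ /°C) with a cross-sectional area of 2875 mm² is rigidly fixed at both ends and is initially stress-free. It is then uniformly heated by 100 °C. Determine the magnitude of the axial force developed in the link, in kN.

P ≈ 675 kN (compressive)

Full restraint means ε = 0, so the stress is σ = EαΔT = 206×10³ × 11.4×10⁻⁶ × 100 = 234.8 MPa.
Axial force P = σA = 234.8 × 2875 = 675200 N = 675.2 kN, compressive.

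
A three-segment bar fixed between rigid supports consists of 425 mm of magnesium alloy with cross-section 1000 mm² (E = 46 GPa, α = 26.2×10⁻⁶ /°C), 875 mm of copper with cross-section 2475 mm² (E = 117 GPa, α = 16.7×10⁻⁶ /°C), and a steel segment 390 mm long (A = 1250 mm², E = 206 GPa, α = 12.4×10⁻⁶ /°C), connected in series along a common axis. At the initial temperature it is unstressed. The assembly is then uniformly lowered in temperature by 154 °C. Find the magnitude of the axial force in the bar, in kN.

Free thermal contraction of the whole bar: Σ αᵢΔT Lᵢ = 26.2×10⁻⁶×154×425 + 16.7×10⁻⁶×154×875 + 12.4×10⁻⁶×154×390 = 4.71 mm.
The rigid supports impose zero overall length change; the single axial force P common to all segments must satisfy P Σ Lᵢ/(AᵢEᵢ) = δ_free.
The series flexibility is Σ Lᵢ/(AᵢEᵢ) = 425/(1000×46×10³) + 875/(2475×117×10³) + 390/(1250×206×10³) = 1.378×10⁻⁵ mm/N.
So P = 4.71 / 1.378×10⁻⁵ = 341.9 kN, tensile.

P ≈ 342 kN (tensile)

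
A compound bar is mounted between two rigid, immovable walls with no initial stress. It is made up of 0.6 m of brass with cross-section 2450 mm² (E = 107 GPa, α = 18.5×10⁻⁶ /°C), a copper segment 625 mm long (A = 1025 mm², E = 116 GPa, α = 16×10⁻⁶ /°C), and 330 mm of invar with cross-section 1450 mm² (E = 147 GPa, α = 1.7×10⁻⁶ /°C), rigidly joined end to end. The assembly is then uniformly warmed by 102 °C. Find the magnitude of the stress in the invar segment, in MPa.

σ ≈ 168 MPa (compressive)

With the walls removed the bar would change length by δ_free = Σ αᵢΔT Lᵢ = 18.5×10⁻⁶×102×600 + 16×10⁻⁶×102×625 + 1.7×10⁻⁶×102×330 = 2.209 mm.
The walls prevent any net length change, so an axial force P (same in every segment) develops. Compatibility: P · Σ Lᵢ/(AᵢEᵢ) = δ_free.
Σ Lᵢ/(AᵢEᵢ) = 600/(2450×107×10³) + 625/(1025×116×10³) + 330/(1450×147×10³) = 9.093×10⁻⁶ mm/N.
P = 2.209 / 9.093×10⁻⁶ = 243000 N = 243 kN, compressive.
σ_{invar} = P / A = 243000 / 1450 = 167.6 MPa.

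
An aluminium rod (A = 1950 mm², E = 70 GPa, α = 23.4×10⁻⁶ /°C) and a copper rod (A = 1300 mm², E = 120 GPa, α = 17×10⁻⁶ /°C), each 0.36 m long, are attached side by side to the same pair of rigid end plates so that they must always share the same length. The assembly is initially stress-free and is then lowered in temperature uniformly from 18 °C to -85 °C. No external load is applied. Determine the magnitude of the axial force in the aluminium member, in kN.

Equilibrium of a rigid end plate with no external load gives equal and opposite internal forces ±P in the two members. Since α_{aluminium} > α_{copper}, cooling drives the aluminium into tension and the copper into compression.
Compatibility of the two members (thermal + elastic change equal): (α₁ − α₂)ΔT = P·[1/(A₁E₁) + 1/(A₂E₂)].
|α₁ − α₂|·ΔT = 6.4×10⁻⁶ × 103 = 0.0006592.
1/(A₁E₁) + 1/(A₂E₂) = 1/(1950×70×10³) + 1/(1300×120×10³) = 1.374×10⁻⁸ N⁻¹.
So P = 0.0006592 / 1.374×10⁻⁸ = 47.99 kN.

P ≈ 48 kN (tensile in the aluminium)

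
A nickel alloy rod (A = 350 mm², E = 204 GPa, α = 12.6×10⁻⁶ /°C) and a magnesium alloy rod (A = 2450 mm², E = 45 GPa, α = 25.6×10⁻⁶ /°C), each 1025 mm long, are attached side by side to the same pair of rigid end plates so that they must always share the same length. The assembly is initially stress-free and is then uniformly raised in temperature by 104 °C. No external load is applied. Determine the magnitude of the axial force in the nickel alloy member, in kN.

P ≈ 58.6 kN (tensile in the nickel alloy)

Both members must finish at the same length. With the larger α, the magnesium alloy tends to over-expand; the plates restrain it, putting the magnesium alloy in compression and the nickel alloy in tension. With no external load the two internal forces are equal and opposite, magnitude P.
Equating the net (thermal + elastic) strains gives |α₁ − α₂|·ΔT = P·[1/(A₁E₁) + 1/(A₂E₂)].
|α₁ − α₂|·ΔT = 13×10⁻⁶ × 104 = 0.001352.
1/(A₁E₁) + 1/(A₂E₂) = 1/(350×204×10³) + 1/(2450×45×10³) = 2.308×10⁻⁸ N⁻¹.
P = 0.001352 / 2.308×10⁻⁸ = 58590 N = 58.59 kN.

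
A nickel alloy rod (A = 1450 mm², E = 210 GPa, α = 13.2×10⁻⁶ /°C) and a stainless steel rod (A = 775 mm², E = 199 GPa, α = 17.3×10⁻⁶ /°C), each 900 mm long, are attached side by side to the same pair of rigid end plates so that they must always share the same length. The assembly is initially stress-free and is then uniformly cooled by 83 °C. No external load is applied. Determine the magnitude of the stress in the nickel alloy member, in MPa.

σ ≈ 24 MPa (compressive)

Both members must finish at the same length. With the larger α, the stainless steel tends to over-contract; the plates restrain it, putting the stainless steel in tension and the nickel alloy in compression. With no external load the two internal forces are equal and opposite, magnitude P.
Setting the final lengths equal and cancelling L: (α₁ − α₂)ΔT = P/(A₁E₁) + P/(A₂E₂).
|α₁ − α₂|·ΔT = 4.1×10⁻⁶ × 83 = 0.0003403.
1/(A₁E₁) + 1/(A₂E₂) = 1/(1450×210×10³) + 1/(775×199×10³) = 9.768×10⁻⁹ N⁻¹.
So P = 0.0003403 / 9.768×10⁻⁹ = 34.84 kN.
σ_{nickel alloy} = P/A₁ = 34840/1450 = 24.03 MPa, compressive.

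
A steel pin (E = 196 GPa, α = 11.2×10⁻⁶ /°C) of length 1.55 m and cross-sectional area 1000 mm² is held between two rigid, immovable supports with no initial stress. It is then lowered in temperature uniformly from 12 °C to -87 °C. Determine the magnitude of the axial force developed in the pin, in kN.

With zero net strain, σ = E·αΔT = 196 GPa × 11.2×10⁻⁶ × 99 = 217.3 MPa.
P = AEαΔT = 1000 × 196×10³ × 11.2×10⁻⁶ × 99 = 217.3 kN (tensile).

P ≈ 217 kN (tensile)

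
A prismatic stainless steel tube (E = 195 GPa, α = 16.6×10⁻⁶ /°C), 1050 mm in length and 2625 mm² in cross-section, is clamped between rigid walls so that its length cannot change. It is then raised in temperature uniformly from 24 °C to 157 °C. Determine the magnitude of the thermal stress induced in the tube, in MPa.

σ ≈ 431 MPa (compressive)

With length fixed, the mechanical strain must cancel the thermal strain αΔT = 16.6×10⁻⁶ × 133 = 2207.8×10⁻⁶.
Hence σ = E·αΔT = 195×10³ × 2207.8×10⁻⁶ = 430.5 MPa, compressive.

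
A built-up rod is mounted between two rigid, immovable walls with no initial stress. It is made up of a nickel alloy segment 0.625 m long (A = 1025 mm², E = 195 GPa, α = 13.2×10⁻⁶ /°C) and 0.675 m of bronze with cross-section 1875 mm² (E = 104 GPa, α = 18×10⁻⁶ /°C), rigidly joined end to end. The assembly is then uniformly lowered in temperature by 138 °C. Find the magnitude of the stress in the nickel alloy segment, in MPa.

If the supports were absent, the total length change would be Σ αᵢΔT Lᵢ = 13.2×10⁻⁶×138×625 + 18×10⁻⁶×138×675 = 2.815 mm.
The rigid supports impose zero overall length change; the single axial force P common to all segments must satisfy P Σ Lᵢ/(AᵢEᵢ) = δ_free.
The series flexibility is Σ Lᵢ/(AᵢEᵢ) = 625/(1025×195×10³) + 675/(1875×104×10³) = 6.588×10⁻⁶ mm/N.
P = 2.815 / 6.588×10⁻⁶ = 427300 N = 427.3 kN, tensile.
σ_{nickel alloy} = P / A = 427300 / 1025 = 416.9 MPa.

σ ≈ 417 MPa (tensile)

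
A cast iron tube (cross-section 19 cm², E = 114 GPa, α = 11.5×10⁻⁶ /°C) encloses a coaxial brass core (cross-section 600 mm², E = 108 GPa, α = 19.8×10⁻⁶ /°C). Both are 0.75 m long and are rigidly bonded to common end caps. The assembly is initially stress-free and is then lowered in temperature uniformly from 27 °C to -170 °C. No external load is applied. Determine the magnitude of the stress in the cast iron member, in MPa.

σ ≈ 42.9 MPa (compressive)

The brass has the larger α, so on cooling it would change length more than the cast iron if both were free. The rigid plates force a common final length, so the brass is put into tension and the cast iron into compression, with equal and opposite forces P (no external load).
Compatibility of the two members (thermal + elastic change equal): (α₁ − α₂)ΔT = P·[1/(A₁E₁) + 1/(A₂E₂)].
|α₁ − α₂|·ΔT = 8.3×10⁻⁶ × 197 = 0.001635.
1/(A₁E₁) + 1/(A₂E₂) = 1/(1900×114×10³) + 1/(600×108×10³) = 2.005×10⁻⁸ N⁻¹.
So P = 0.001635 / 2.005×10⁻⁸ = 81.56 kN.
σ_{cast iron} = P/A₁ = 81560/1900 = 42.92 MPa, compressive.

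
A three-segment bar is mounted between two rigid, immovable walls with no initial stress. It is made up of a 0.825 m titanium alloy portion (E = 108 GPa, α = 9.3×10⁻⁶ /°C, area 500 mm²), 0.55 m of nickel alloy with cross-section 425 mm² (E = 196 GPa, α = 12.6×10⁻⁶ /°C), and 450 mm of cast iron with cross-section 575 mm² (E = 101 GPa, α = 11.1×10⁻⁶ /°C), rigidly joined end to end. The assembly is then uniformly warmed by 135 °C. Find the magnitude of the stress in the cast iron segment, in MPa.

If the supports were absent, the total length change would be Σ αᵢΔT Lᵢ = 9.3×10⁻⁶×135×825 + 12.6×10⁻⁶×135×550 + 11.1×10⁻⁶×135×450 = 2.646 mm.
Since the ends are fixed, an axial force P builds up, equal in every segment, with P · Σ Lᵢ/(AᵢEᵢ) = δ_free.
The series flexibility is Σ Lᵢ/(AᵢEᵢ) = 825/(500×108×10³) + 550/(425×196×10³) + 450/(575×101×10³) = 2.963×10⁻⁵ mm/N.
So P = 2.646 / 2.963×10⁻⁵ = 89.29 kN, compressive.
σ_{cast iron} = P / A = 89290 / 575 = 155.3 MPa.

σ ≈ 155 MPa (compressive)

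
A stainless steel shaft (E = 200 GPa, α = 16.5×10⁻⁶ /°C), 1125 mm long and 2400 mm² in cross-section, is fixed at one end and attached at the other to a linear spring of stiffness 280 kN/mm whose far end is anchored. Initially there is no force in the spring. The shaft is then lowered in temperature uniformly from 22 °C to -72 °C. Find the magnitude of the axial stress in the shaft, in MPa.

If the spring were absent the shaft would shorten by αΔT L = 16.5×10⁻⁶ × 94 × 1125 = 1.745 mm.
Let P be the tensile force in the spring. The shaft extends elastically by PL/(AE) and the spring stretches by P/k; together these equal δ_free.
P [ L/(AE) + 1/k ] = δ_free → P [ 1125/(2400×200×10³) + 1/(280×10³) ] = 1.745.
P = 1.745 / 5.915×10⁻⁶ = 295000 N.
σ = P/A = 295000/2400 = 122.9 MPa.

σ ≈ 123 MPa (tensile)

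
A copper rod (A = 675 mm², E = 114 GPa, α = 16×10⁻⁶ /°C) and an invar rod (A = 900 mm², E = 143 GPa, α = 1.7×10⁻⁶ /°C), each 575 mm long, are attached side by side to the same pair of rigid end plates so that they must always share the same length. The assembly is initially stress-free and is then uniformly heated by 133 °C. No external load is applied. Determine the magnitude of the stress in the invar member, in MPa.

σ ≈ 102 MPa (tensile)

Equilibrium of a rigid end plate with no external load gives equal and opposite internal forces ±P in the two members. Since α_{copper} > α_{invar}, heating drives the copper into compression and the invar into tension.
Equating the net (thermal + elastic) strains gives |α₁ − α₂|·ΔT = P·[1/(A₁E₁) + 1/(A₂E₂)].
|α₁ − α₂|·ΔT = 14.3×10⁻⁶ × 133 = 0.001902.
1/(A₁E₁) + 1/(A₂E₂) = 1/(675×114×10³) + 1/(900×143×10³) = 2.077×10⁻⁸ N⁻¹.
So P = 0.001902 / 2.077×10⁻⁸ = 91.59 kN.
σ_{invar} = P/A₂ = 91590/900 = 101.8 MPa, tensile.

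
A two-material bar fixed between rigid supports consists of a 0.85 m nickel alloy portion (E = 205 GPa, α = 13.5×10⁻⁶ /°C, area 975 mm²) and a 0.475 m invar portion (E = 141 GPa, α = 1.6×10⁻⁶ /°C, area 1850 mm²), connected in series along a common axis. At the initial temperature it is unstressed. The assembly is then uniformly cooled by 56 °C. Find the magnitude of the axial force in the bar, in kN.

P ≈ 113 kN (tensile)

Free thermal contraction of the whole bar: Σ αᵢΔT Lᵢ = 13.5×10⁻⁶×56×850 + 1.6×10⁻⁶×56×475 = 0.6852 mm.
The rigid supports impose zero overall length change; the single axial force P common to all segments must satisfy P Σ Lᵢ/(AᵢEᵢ) = δ_free.
Σ Lᵢ/(AᵢEᵢ) = 850/(975×205×10³) + 475/(1850×141×10³) = 6.074×10⁻⁶ mm/N.
Hence P = δ_free / Σ(L/AE) = 0.6852/6.074×10⁻⁶ = 112.8 kN (tensile).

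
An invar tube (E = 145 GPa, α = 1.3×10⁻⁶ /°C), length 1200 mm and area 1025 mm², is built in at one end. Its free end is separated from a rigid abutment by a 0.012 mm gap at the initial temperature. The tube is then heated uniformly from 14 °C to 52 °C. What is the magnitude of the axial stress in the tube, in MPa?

Free thermal elongation = αΔT L = 1.3×10⁻⁶ × 38 × 1200 = 0.05928 mm.
This exceeds the 0.012 mm gap, so the wall pushes back. The portion of expansion that must be recovered elastically is δ_free − gap = 0.05928 − 0.012 = 0.04728 mm.
That suppressed elongation corresponds to σ = E·Δ/L = 145×10³ × 0.04728/1200 = 5.713 MPa.

σ ≈ 5.71 MPa (compressive)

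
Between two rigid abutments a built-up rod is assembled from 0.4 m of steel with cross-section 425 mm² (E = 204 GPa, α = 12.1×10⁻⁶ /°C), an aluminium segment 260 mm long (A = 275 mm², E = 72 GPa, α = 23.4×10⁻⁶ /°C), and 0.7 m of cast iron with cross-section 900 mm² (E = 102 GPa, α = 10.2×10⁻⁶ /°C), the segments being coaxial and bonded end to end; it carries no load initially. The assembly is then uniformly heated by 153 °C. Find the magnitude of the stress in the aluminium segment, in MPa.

With the walls removed the bar would change length by δ_free = Σ αᵢΔT Lᵢ = 12.1×10⁻⁶×153×400 + 23.4×10⁻⁶×153×260 + 10.2×10⁻⁶×153×700 = 2.764 mm.
The walls prevent any net length change, so an axial force P (same in every segment) develops. Compatibility: P · Σ Lᵢ/(AᵢEᵢ) = δ_free.
Σ Lᵢ/(AᵢEᵢ) = 400/(425×204×10³) + 260/(275×72×10³) + 700/(900×102×10³) = 2.537×10⁻⁵ mm/N.
So P = 2.764 / 2.537×10⁻⁵ = 108.9 kN, compressive.
σ_{aluminium} = P / A = 108900 / 275 = 396.1 MPa.

σ ≈ 396 MPa (compressive)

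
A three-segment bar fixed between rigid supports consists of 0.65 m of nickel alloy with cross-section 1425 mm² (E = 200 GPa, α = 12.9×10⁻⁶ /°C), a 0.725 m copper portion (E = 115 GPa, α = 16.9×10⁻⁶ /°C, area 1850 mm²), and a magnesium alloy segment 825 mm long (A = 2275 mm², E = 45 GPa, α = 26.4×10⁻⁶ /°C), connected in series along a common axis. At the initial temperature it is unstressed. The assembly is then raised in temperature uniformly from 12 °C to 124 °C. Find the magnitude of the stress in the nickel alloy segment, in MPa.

With the walls removed the bar would change length by δ_free = Σ αᵢΔT Lᵢ = 12.9×10⁻⁶×112×650 + 16.9×10⁻⁶×112×725 + 26.4×10⁻⁶×112×825 = 4.751 mm.
The walls prevent any net length change, so an axial force P (same in every segment) develops. Compatibility: P · Σ Lᵢ/(AᵢEᵢ) = δ_free.
Σ Lᵢ/(AᵢEᵢ) = 650/(1425×200×10³) + 725/(1850×115×10³) + 825/(2275×45×10³) = 1.375×10⁻⁵ mm/N.
Hence P = δ_free / Σ(L/AE) = 4.751/1.375×10⁻⁵ = 345.6 kN (compressive).
σ_{nickel alloy} = P / A = 345600 / 1425 = 242.5 MPa.

σ ≈ 243 MPa (compressive)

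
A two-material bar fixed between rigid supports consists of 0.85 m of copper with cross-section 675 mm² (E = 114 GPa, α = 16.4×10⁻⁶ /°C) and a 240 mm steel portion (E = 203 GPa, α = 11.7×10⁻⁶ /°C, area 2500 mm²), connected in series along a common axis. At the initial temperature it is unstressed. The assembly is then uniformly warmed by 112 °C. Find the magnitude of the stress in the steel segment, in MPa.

Free thermal expansion of the whole bar: Σ αᵢΔT Lᵢ = 16.4×10⁻⁶×112×850 + 11.7×10⁻⁶×112×240 = 1.876 mm.
Since the ends are fixed, an axial force P builds up, equal in every segment, with P · Σ Lᵢ/(AᵢEᵢ) = δ_free.
Σ Lᵢ/(AᵢEᵢ) = 850/(675×114×10³) + 240/(2500×203×10³) = 1.152×10⁻⁵ mm/N.
Hence P = δ_free / Σ(L/AE) = 1.876/1.152×10⁻⁵ = 162.8 kN (compressive).
σ_{steel} = P / A = 162800 / 2500 = 65.14 MPa.

σ ≈ 65.1 MPa (compressive)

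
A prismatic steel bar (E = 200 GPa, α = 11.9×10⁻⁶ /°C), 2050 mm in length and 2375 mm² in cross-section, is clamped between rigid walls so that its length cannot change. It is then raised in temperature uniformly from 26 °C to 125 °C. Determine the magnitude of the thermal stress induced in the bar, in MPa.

Because both ends are immovable the net strain is zero, and the suppressed thermal strain is αΔT = 11.9×10⁻⁶ × 99 = 1178.1×10⁻⁶.
The stress required to suppress this strain is σ = Eε = 200×10³ × 1178.1×10⁻⁶ = 235.6 MPa, compressive since the bar is trying to expand.

σ ≈ 236 MPa (compressive)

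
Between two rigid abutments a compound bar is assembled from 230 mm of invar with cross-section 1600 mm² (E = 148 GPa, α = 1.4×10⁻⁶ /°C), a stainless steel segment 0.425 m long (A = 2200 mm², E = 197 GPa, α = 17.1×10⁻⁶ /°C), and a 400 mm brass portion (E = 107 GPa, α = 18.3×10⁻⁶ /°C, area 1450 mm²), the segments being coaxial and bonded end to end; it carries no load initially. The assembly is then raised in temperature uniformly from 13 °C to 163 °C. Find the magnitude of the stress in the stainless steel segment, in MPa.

σ ≈ 224 MPa (compressive)

With the walls removed the bar would change length by δ_free = Σ αᵢΔT Lᵢ = 1.4×10⁻⁶×150×230 + 17.1×10⁻⁶×150×425 + 18.3×10⁻⁶×150×400 = 2.236 mm.
The walls prevent any net length change, so an axial force P (same in every segment) develops. Compatibility: P · Σ Lᵢ/(AᵢEᵢ) = δ_free.
The series flexibility is Σ Lᵢ/(AᵢEᵢ) = 230/(1600×148×10³) + 425/(2200×197×10³) + 400/(1450×107×10³) = 4.53×10⁻⁶ mm/N.
So P = 2.236 / 4.53×10⁻⁶ = 493.7 kN, compressive.
σ_{stainless steel} = P / A = 493700 / 2200 = 224.4 MPa.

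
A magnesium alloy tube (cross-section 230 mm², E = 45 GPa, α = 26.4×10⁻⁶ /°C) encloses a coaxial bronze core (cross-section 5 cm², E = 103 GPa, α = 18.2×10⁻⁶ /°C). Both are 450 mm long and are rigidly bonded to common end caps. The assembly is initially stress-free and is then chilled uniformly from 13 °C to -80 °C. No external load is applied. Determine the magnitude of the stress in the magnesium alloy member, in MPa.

Equilibrium of a rigid end plate with no external load gives equal and opposite internal forces ±P in the two members. Since α_{magnesium alloy} > α_{bronze}, cooling drives the magnesium alloy into tension and the bronze into compression.
Equating the net (thermal + elastic) strains gives |α₁ − α₂|·ΔT = P·[1/(A₁E₁) + 1/(A₂E₂)].
|α₁ − α₂|·ΔT = 8.2×10⁻⁶ × 93 = 0.0007626.
1/(A₁E₁) + 1/(A₂E₂) = 1/(230×45×10³) + 1/(500×103×10³) = 1.16×10⁻⁷ N⁻¹.
P = 0.0007626 / 1.16×10⁻⁷ = 6572 N = 6.572 kN.
σ_{magnesium alloy} = P/A₁ = 6572/230 = 28.57 MPa, tensile.

σ ≈ 28.6 MPa (tensile)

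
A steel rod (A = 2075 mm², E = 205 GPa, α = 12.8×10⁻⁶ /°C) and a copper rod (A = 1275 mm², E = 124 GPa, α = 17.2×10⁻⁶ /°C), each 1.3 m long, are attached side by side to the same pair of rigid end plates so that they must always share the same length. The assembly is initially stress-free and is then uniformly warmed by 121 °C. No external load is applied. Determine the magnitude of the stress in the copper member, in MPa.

σ ≈ 48.1 MPa (compressive)

The copper has the larger α, so on heating it would change length more than the steel if both were free. The rigid plates force a common final length, so the copper is put into compression and the steel into tension, with equal and opposite forces P (no external load).
Equating the net (thermal + elastic) strains gives |α₁ − α₂|·ΔT = P·[1/(A₁E₁) + 1/(A₂E₂)].
|α₁ − α₂|·ΔT = 4.4×10⁻⁶ × 121 = 0.0005324.
1/(A₁E₁) + 1/(A₂E₂) = 1/(2075×205×10³) + 1/(1275×124×10³) = 8.676×10⁻⁹ N⁻¹.
So P = 0.0005324 / 8.676×10⁻⁹ = 61.36 kN.
σ_{copper} = P/A₂ = 61360/1275 = 48.13 MPa, compressive.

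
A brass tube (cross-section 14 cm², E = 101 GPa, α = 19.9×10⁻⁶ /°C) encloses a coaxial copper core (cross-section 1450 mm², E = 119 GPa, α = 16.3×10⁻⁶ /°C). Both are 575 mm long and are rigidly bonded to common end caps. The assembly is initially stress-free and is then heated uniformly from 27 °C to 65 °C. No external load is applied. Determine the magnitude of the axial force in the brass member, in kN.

P ≈ 10.6 kN (compressive in the brass)

The brass has the larger α, so on heating it would change length more than the copper if both were free. The rigid plates force a common final length, so the brass is put into compression and the copper into tension, with equal and opposite forces P (no external load).
Equating the net (thermal + elastic) strains gives |α₁ − α₂|·ΔT = P·[1/(A₁E₁) + 1/(A₂E₂)].
|α₁ − α₂|·ΔT = 3.6×10⁻⁶ × 38 = 0.0001368.
1/(A₁E₁) + 1/(A₂E₂) = 1/(1400×101×10³) + 1/(1450×119×10³) = 1.287×10⁻⁸ N⁻¹.
So P = 0.0001368 / 1.287×10⁻⁸ = 10.63 kN.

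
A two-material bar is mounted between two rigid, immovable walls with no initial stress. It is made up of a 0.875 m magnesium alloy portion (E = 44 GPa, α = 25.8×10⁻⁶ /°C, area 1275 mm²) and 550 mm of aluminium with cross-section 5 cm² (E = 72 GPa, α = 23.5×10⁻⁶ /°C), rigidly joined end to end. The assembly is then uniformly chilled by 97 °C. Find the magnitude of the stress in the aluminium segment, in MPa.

If the supports were absent, the total length change would be Σ αᵢΔT Lᵢ = 25.8×10⁻⁶×97×875 + 23.5×10⁻⁶×97×550 = 3.444 mm.
The rigid supports impose zero overall length change; the single axial force P common to all segments must satisfy P Σ Lᵢ/(AᵢEᵢ) = δ_free.
Σ Lᵢ/(AᵢEᵢ) = 875/(1275×44×10³) + 550/(500×72×10³) = 3.087×10⁻⁵ mm/N.
Hence P = δ_free / Σ(L/AE) = 3.444/3.087×10⁻⁵ = 111.5 kN (tensile).
σ_{aluminium} = P / A = 111500 / 500 = 223.1 MPa.

σ ≈ 223 MPa (tensile)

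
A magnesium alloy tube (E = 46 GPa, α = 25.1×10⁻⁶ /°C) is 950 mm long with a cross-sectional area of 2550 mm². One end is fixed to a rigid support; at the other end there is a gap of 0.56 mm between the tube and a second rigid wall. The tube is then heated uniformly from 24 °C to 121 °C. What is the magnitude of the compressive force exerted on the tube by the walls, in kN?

If the wall were absent the tube would grow by αΔT L = 25.1×10⁻⁶ × 97 × 950 = 2.313 mm.
After closing the 0.56 mm clearance, 2.313 − 0.56 = 1.753 mm of expansion remains to be suppressed by the wall.
That suppressed elongation corresponds to σ = E·Δ/L = 46×10³ × 1.753/950 = 84.88 MPa.
Force on the wall = σA = 84.88 × 2550 mm² = 216.4 kN.

P ≈ 216 kN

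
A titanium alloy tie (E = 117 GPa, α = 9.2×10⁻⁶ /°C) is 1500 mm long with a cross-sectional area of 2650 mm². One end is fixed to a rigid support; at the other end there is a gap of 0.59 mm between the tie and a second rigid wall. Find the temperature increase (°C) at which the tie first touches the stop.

ΔT ≈ 42.8 °C

Contact occurs when the free expansion equals the gap: αΔT L = 0.59 mm.
So ΔT = g/(αL) = 0.59/(9.2×10⁻⁶ × 1500) = 42.75 °C.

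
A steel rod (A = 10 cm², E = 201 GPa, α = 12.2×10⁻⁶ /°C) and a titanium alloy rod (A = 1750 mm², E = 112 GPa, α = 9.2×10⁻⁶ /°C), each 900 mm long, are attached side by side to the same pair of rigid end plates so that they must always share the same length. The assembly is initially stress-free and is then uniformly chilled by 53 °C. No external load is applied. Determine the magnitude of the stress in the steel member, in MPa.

σ ≈ 15.8 MPa (tensile)

Equilibrium of a rigid end plate with no external load gives equal and opposite internal forces ±P in the two members. Since α_{steel} > α_{titanium alloy}, cooling drives the steel into tension and the titanium alloy into compression.
Setting the final lengths equal and cancelling L: (α₁ − α₂)ΔT = P/(A₁E₁) + P/(A₂E₂).
|α₁ − α₂|·ΔT = 3×10⁻⁶ × 53 = 0.000159.
1/(A₁E₁) + 1/(A₂E₂) = 1/(1000×201×10³) + 1/(1750×112×10³) = 1.008×10⁻⁸ N⁻¹.
So P = 0.000159 / 1.008×10⁻⁸ = 15.78 kN.
σ_{steel} = P/A₁ = 15780/1000 = 15.78 MPa, tensile.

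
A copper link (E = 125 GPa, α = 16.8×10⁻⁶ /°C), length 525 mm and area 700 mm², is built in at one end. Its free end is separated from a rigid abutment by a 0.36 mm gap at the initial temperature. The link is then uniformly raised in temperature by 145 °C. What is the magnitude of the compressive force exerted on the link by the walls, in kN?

P ≈ 153 kN

Unrestrained expansion: δ_free = αΔT L = 16.8×10⁻⁶ × 145 × 525 = 1.279 mm.
After closing the 0.36 mm clearance, 1.279 − 0.36 = 0.9189 mm of expansion remains to be suppressed by the wall.
So σ = E(δ_free − g)/L = 125×10³ × 0.9189/525 = 218.8 MPa.
P = σA = 218.8 × 700 = 153.1 kN.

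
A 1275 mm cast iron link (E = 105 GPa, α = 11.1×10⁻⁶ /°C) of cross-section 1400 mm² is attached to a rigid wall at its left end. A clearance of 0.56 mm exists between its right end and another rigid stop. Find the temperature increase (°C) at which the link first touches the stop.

ΔT ≈ 39.6 °C

The gap closes when αΔT L = 0.56 mm, since the link is still unstressed at that instant.
So ΔT = g/(αL) = 0.56/(11.1×10⁻⁶ × 1275) = 39.57 °C.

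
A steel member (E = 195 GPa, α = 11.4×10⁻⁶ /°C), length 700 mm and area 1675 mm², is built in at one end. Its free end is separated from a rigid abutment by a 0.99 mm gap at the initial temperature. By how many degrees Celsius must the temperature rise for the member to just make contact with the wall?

Contact occurs when the free expansion equals the gap: αΔT L = 0.99 mm.
ΔT = 0.99 / (11.4×10⁻⁶ × 700) = 124.1 °C.

ΔT ≈ 124 °C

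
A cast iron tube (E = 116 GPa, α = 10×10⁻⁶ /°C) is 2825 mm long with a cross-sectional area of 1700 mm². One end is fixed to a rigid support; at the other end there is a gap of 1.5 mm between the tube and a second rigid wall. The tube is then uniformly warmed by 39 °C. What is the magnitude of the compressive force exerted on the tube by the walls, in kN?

Unrestrained expansion: δ_free = αΔT L = 10×10⁻⁶ × 39 × 2825 = 1.102 mm.
This is smaller than the 1.5 mm clearance, so the tube expands freely without reaching the stop — the stress is zero.

P ≈ 0 kN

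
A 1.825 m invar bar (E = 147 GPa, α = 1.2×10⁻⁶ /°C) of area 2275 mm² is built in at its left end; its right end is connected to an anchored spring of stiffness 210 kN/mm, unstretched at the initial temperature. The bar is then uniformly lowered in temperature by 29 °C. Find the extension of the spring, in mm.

The unrestrained thermal change is αΔT L = 1.2×10⁻⁶ × 29 × 1825 = 0.06351 mm.
With a force P in the spring, the elastic change of the bar is PL/(AE) and that of the spring is P/k; compatibility requires their sum to equal δ_free.
So P = δ_free / [L/(AE) + 1/k] = 0.06351 / [ 1825/(2275×147×10³) + 1/(210×10³) ].
P = 0.06351 / 1.022×10⁻⁵ = 6215 N.
Spring extension = P/k = 6215/(210×10³) = 0.02959 mm.

δ ≈ 0.0296 mm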